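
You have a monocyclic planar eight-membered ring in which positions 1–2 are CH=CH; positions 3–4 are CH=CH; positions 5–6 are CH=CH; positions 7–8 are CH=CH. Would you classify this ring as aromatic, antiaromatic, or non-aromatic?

Antiaromatic

Check conjugation: the double-bond atoms are sp², each contributing one p electron — every position has a p orbital, so the cyclic π system is continuous.
Tallying contributions gives 4 × 2 = 8 from the 4 double-bond units.
8 is a 4n count (n = 2), so the planar conjugated ring is antiaromatic.
(The species described is cyclooctatetraene.)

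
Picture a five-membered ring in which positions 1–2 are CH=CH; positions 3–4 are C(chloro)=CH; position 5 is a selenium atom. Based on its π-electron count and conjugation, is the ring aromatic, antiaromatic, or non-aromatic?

All ring atoms are sp² and supply a p orbital to the ring (every atom in a ring double bond is sp² and brings one electron to the p orbital; the selenium donates one lone pair from its p orbital); the conjugation is uninterrupted.
π-electron count: 2 × 2 = 4 from the double-bond units + 2 from the Se atom = 6.
With 6 π electrons (n = 1), the Hückel 4n+2 condition holds.

Aromatic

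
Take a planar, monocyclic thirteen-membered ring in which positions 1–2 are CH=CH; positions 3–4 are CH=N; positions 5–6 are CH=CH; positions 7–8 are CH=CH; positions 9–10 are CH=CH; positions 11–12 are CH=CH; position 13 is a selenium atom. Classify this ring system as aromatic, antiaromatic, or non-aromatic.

The p orbitals form a continuous loop: the double-bond atoms are sp², each contributing one p electron; each sp² =N– keeps its lone pair in-plane and puts one electron into the π system; the selenium donates one lone pair from its p orbital. The ring is fully conjugated.
Adding the contributions, 6 × 2 = 12 from the double-bond units + 2 from the Se atom = 14.
That gives a 4n+2 count (14, n = 3).

Aromatic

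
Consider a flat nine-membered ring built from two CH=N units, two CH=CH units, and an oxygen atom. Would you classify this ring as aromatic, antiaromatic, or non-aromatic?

Check conjugation: the double-bond atoms are sp², each contributing one p electron; each sp² =N– keeps its lone pair in-plane and puts one electron into the π system; the oxygen donates one lone pair from its p orbital — every position has a p orbital, so the cyclic π system is continuous.
Counting π electrons: 4 × 2 = 8 from the double-bond units + 2 from the O atom = 10.
Since 10 = 4·2 + 2, the ring meets the 4n+2 criterion.

Aromatic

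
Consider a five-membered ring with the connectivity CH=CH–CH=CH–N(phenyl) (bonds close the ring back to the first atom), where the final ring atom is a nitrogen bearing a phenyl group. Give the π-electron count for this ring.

6

The p orbitals form a continuous loop: every atom in a ring double bond is sp² and brings one electron to the p orbital; the pyrrole-type nitrogen donates its lone pair from the p orbital. The ring is fully conjugated.
Counting π electrons: 2 × 2 = 4 from the double-bond units + 2 from the N(phenyl) atom = 6.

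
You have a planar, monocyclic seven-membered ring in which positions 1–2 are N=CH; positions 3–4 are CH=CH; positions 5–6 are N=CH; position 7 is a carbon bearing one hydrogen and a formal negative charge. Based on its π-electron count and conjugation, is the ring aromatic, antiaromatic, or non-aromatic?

The p orbitals form a continuous loop: the double-bond atoms are sp², each contributing one p electron; each sp² =N– keeps its lone pair in-plane and puts one electron into the π system; the carbanion's lone pair occupies the p orbital. The ring is fully conjugated.
π-electron count: 3 × 2 = 6 from the double-bond units + 2 from the CH(-) atom = 8.
A 4n π count (8, n = 2) in a planar conjugated ring means antiaromatic.

Antiaromatic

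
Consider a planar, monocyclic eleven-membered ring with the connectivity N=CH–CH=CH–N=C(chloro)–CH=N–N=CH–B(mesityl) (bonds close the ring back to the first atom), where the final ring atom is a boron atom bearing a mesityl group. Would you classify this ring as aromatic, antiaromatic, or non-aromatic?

Aromatic

The p orbitals form a continuous loop: each doubly-bonded ring atom is sp² with one p-orbital electron; the doubly-bonded nitrogens are pyridine-type — their lone pairs lie in the ring plane, leaving one electron in the p orbital; the boron has an empty p orbital. The ring is fully conjugated.
Tallying contributions gives 5 × 2 = 10 from the double-bond units + 0 from the B(mesityl) atom = 10.
Since 10 = 4·2 + 2, the ring meets the 4n+2 criterion.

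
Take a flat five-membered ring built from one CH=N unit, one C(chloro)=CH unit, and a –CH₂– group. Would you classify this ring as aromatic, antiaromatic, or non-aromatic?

Non-aromatic

The CH2 carbon is saturated: the tetrahedral CH₂ carbon is sp³ and has no p orbital in the ring π system. Conjugation is not continuous around the ring.
Broken conjugation rules out both aromaticity and antiaromaticity.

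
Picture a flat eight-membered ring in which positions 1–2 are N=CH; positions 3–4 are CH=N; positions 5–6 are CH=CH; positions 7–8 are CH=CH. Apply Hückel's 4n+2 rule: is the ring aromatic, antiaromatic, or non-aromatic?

The p orbitals form a continuous loop: each doubly-bonded ring atom is sp² with one p-orbital electron; each =N– nitrogen is pyridine-type (lone pair in the sp² plane, one electron in the p orbital). The ring is fully conjugated.
Adding the contributions, 4 × 2 = 8 from the 4 double-bond units.
8 is a 4n count (n = 2), so the planar conjugated ring is antiaromatic.

Antiaromatic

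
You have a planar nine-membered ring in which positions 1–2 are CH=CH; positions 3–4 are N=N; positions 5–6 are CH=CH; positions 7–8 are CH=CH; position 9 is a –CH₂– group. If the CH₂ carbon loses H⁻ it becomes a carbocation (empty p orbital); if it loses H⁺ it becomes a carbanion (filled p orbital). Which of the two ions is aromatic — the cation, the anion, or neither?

Both ions have a continuous loop of p orbitals — each ring atom is sp².
Cation: 4 × 2 + 0 = 8 π electrons → 4(2), antiaromatic.
Anion: 4 × 2 + 2 = 10 π electrons → 4(2)+2, aromatic.

The anion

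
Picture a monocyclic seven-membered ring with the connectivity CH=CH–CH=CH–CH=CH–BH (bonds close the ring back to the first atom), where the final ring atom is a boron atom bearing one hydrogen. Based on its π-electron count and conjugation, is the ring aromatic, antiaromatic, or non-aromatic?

The p orbitals form a continuous loop: the double-bond atoms are sp², each contributing one p electron; the boron has an empty p orbital. The ring is fully conjugated.
Counting π electrons: 3 × 2 = 6 from the double-bond units + 0 from the BH atom = 6.
That gives a 4n+2 count (6, n = 1).

Aromatic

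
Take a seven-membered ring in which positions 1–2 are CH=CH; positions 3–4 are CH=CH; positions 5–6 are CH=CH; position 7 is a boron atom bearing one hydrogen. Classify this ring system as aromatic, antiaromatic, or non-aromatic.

Aromatic

All ring atoms are sp² and supply a p orbital to the ring (each doubly-bonded ring atom is sp² with one p-orbital electron; the boron has an empty p orbital); the conjugation is uninterrupted.
Counting π electrons: 3 × 2 = 6 from the double-bond units + 0 from the BH atom = 6.
Since 6 = 4·1 + 2, the ring meets the 4n+2 criterion.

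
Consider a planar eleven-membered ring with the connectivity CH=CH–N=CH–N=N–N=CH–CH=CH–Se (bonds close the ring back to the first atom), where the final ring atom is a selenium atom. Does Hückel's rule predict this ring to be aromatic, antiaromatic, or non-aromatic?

Antiaromatic

All ring atoms are sp² and supply a p orbital to the ring (the double-bond atoms are sp², each contributing one p electron; each =N– nitrogen is pyridine-type (lone pair in the sp² plane, one electron in the p orbital); the selenium donates one lone pair from its p orbital); the conjugation is uninterrupted.
Counting π electrons: 5 × 2 = 10 from the double-bond units + 2 from the Se atom = 12.
A 4n π count (12, n = 3) in a planar conjugated ring means antiaromatic.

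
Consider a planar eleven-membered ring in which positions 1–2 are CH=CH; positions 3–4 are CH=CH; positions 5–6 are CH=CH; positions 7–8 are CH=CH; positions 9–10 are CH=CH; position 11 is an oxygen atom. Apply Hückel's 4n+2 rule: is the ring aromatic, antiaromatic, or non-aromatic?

Check conjugation: every atom in a ring double bond is sp² and brings one electron to the p orbital; the oxygen donates one lone pair from its p orbital — every position has a p orbital, so the cyclic π system is continuous.
π-electron count: 5 × 2 = 10 from the double-bond units + 2 from the O atom = 12.
With 12 = 4·3 π electrons, Hückel's rule classifies the planar ring as antiaromatic.

Antiaromatic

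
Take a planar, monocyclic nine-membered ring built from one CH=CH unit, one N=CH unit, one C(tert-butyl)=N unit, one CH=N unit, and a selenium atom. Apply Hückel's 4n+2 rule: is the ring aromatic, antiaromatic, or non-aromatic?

Aromatic

The p orbitals form a continuous loop: every atom in a ring double bond is sp² and brings one electron to the p orbital; the doubly-bonded nitrogens are pyridine-type — their lone pairs lie in the ring plane, leaving one electron in the p orbital; the selenium donates one lone pair from its p orbital. The ring is fully conjugated.
Adding the contributions, 4 × 2 = 8 from the double-bond units + 2 from the Se atom = 10.
10 = 4(2) + 2, which satisfies Hückel's 4n+2 rule.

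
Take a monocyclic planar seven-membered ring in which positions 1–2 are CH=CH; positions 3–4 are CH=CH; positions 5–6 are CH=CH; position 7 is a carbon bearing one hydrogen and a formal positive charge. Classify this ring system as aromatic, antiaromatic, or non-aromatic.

Every ring atom contributes a p orbital perpendicular to the ring (every atom in a ring double bond is sp² and brings one electron to the p orbital; the carbocation has an empty p orbital), so the π system is cyclic and fully conjugated.
Adding the contributions, 3 × 2 = 6 from the double-bond units + 0 from the CH(+) atom = 6.
6 = 4(1) + 2, which satisfies Hückel's 4n+2 rule.
(This ring is the tropylium cation.)

Aromatic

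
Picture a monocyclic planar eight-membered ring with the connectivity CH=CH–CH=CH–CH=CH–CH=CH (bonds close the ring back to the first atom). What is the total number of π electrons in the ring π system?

Check conjugation: every atom in a ring double bond is sp² and brings one electron to the p orbital — every position has a p orbital, so the cyclic π system is continuous.
Counting π electrons: 4 × 2 = 8 from the 4 double-bond units.

8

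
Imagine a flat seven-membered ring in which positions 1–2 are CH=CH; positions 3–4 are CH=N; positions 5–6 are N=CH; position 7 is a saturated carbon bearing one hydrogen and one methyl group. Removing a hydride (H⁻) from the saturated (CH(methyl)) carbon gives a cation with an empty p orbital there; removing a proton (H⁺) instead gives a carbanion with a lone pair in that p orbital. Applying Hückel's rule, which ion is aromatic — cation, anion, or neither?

Once that carbon is sp², every ring atom has a p orbital and both ions are fully conjugated.
Cation: 3 × 2 + 0 = 6 π electrons → 4(1)+2, aromatic.
Anion: 3 × 2 + 2 = 8 π electrons → 4(2), antiaromatic.

The cation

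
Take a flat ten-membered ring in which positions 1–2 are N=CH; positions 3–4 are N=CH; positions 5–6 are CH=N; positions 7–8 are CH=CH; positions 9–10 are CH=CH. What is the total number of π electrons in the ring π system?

10

The p orbitals form a continuous loop: each doubly-bonded ring atom is sp² with one p-orbital electron; the doubly-bonded nitrogens are pyridine-type — their lone pairs lie in the ring plane, leaving one electron in the p orbital. The ring is fully conjugated.
Adding the contributions, 5 × 2 = 10 from the 5 double-bond units.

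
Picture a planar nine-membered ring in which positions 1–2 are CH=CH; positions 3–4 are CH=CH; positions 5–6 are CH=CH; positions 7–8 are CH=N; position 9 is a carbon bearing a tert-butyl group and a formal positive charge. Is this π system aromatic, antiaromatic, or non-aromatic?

All ring atoms are sp² and supply a p orbital to the ring (each doubly-bonded ring atom is sp² with one p-orbital electron; the doubly-bonded nitrogens are pyridine-type — their lone pairs lie in the ring plane, leaving one electron in the p orbital; the carbocation has an empty p orbital); the conjugation is uninterrupted.
Counting π electrons: 4 × 2 = 8 from the double-bond units + 0 from the C(tert-butyl)(+) atom = 8.
With 8 = 4·2 π electrons, Hückel's rule classifies the planar ring as antiaromatic.

Antiaromatic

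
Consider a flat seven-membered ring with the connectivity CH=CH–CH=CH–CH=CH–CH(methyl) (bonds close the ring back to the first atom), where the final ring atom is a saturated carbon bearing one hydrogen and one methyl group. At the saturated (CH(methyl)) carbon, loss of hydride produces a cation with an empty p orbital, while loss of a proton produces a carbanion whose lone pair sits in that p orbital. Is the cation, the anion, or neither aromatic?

In both ions every ring atom is sp² and contributes a p orbital, so both rings are fully conjugated.
Cation: 3 × 2 + 0 = 6 π electrons → 4(1)+2, aromatic.
Anion: 3 × 2 + 2 = 8 π electrons → 4(2), antiaromatic.

The cation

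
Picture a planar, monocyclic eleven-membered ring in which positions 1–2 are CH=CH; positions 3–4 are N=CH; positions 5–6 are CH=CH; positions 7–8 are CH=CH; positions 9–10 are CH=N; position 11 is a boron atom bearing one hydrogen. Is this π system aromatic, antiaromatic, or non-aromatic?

Every ring atom contributes a p orbital perpendicular to the ring (each doubly-bonded ring atom is sp² with one p-orbital electron; each sp² =N– keeps its lone pair in-plane and puts one electron into the π system; the boron has an empty p orbital), so the π system is cyclic and fully conjugated.
π-electron count: 5 × 2 = 10 from the double-bond units + 0 from the BH atom = 10.
That gives a 4n+2 count (10, n = 2).

Aromatic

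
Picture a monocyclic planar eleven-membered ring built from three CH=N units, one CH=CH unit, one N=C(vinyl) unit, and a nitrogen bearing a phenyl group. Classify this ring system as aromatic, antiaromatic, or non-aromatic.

Antiaromatic

Check conjugation: each doubly-bonded ring atom is sp² with one p-orbital electron; the doubly-bonded nitrogens are pyridine-type — their lone pairs lie in the ring plane, leaving one electron in the p orbital; the pyrrole-type nitrogen donates its lone pair from the p orbital — every position has a p orbital, so the cyclic π system is continuous.
Tallying contributions gives 5 × 2 = 10 from the double-bond units + 2 from the N(phenyl) atom = 12.
A 4n π count (12, n = 3) in a planar conjugated ring means antiaromatic.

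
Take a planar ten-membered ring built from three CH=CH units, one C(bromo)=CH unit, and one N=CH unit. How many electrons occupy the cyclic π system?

10

All ring atoms are sp² and supply a p orbital to the ring (the double-bond atoms are sp², each contributing one p electron; each sp² =N– keeps its lone pair in-plane and puts one electron into the π system); the conjugation is uninterrupted.
Tallying contributions gives 5 × 2 = 10 from the 5 double-bond units.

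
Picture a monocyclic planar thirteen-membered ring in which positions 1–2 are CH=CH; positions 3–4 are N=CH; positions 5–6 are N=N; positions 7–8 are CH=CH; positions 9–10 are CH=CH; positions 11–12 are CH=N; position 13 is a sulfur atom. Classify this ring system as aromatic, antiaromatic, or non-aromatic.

Aromatic

All ring atoms are sp² and supply a p orbital to the ring (the double-bond atoms are sp², each contributing one p electron; each =N– nitrogen is pyridine-type (lone pair in the sp² plane, one electron in the p orbital); the sulfur donates one lone pair from its p orbital); the conjugation is uninterrupted.
π-electron count: 6 × 2 = 12 from the double-bond units + 2 from the S atom = 14.
Since 14 = 4·3 + 2, the ring meets the 4n+2 criterion.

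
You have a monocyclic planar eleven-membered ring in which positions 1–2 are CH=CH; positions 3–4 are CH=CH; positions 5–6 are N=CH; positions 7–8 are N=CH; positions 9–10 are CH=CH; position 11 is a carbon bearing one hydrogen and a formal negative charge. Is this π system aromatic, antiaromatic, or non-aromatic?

Check conjugation: each doubly-bonded ring atom is sp² with one p-orbital electron; the doubly-bonded nitrogens are pyridine-type — their lone pairs lie in the ring plane, leaving one electron in the p orbital; the carbanion's lone pair occupies the p orbital — every position has a p orbital, so the cyclic π system is continuous.
Tallying contributions gives 5 × 2 = 10 from the double-bond units + 2 from the CH(-) atom = 12.
12 = 4(3); a planar, fully conjugated 4n system is antiaromatic.

Antiaromatic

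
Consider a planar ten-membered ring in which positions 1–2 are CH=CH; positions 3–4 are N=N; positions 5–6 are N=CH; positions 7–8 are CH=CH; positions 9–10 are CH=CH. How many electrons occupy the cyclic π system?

10

All ring atoms are sp² and supply a p orbital to the ring (the double-bond atoms are sp², each contributing one p electron; each sp² =N– keeps its lone pair in-plane and puts one electron into the π system); the conjugation is uninterrupted.
π-electron count: 5 × 2 = 10 from the 5 double-bond units.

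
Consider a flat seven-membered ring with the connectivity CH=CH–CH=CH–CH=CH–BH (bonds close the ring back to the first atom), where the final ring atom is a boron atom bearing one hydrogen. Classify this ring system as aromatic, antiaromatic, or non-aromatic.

Aromatic

The p orbitals form a continuous loop: the double-bond atoms are sp², each contributing one p electron; the boron has an empty p orbital. The ring is fully conjugated.
π-electron count: 3 × 2 = 6 from the double-bond units + 0 from the BH atom = 6.
6 = 4(1) + 2, which satisfies Hückel's 4n+2 rule.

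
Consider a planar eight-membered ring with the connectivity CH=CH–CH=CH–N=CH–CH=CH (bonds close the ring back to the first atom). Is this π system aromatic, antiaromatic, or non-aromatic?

The p orbitals form a continuous loop: the double-bond atoms are sp², each contributing one p electron; each sp² =N– keeps its lone pair in-plane and puts one electron into the π system. The ring is fully conjugated.
Counting π electrons: 4 × 2 = 8 from the 4 double-bond units.
8 = 4(2); a planar, fully conjugated 4n system is antiaromatic.

Antiaromatic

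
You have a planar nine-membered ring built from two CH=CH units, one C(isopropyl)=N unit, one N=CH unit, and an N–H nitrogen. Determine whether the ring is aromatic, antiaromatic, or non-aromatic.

Aromatic

Every ring atom contributes a p orbital perpendicular to the ring (each doubly-bonded ring atom is sp² with one p-orbital electron; each sp² =N– keeps its lone pair in-plane and puts one electron into the π system; the pyrrole-type nitrogen donates its lone pair from the p orbital), so the π system is cyclic and fully conjugated.
π-electron count: 4 × 2 = 8 from the double-bond units + 2 from the NH atom = 10.
Since 10 = 4·2 + 2, the ring meets the 4n+2 criterion.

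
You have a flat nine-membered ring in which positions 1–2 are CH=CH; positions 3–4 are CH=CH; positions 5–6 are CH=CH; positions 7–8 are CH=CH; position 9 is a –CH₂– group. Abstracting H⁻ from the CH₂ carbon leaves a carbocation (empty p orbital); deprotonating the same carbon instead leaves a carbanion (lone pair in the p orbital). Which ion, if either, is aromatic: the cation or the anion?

The anion

In both ions every ring atom is sp² and contributes a p orbital, so both rings are fully conjugated.
Cation: 4 × 2 + 0 = 8 π electrons → 4(2), antiaromatic.
Anion: 4 × 2 + 2 = 10 π electrons → 4(2)+2, aromatic.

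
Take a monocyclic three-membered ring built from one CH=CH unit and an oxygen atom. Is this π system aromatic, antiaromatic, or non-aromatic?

Antiaromatic

Every ring atom contributes a p orbital perpendicular to the ring (each doubly-bonded ring atom is sp² with one p-orbital electron; the oxygen donates one lone pair from its p orbital), so the π system is cyclic and fully conjugated.
Tallying contributions gives 1 × 2 = 2 from the double-bond unit + 2 from the O atom = 4.
4 is a 4n count (n = 1), so the planar conjugated ring is antiaromatic.
This is oxirene.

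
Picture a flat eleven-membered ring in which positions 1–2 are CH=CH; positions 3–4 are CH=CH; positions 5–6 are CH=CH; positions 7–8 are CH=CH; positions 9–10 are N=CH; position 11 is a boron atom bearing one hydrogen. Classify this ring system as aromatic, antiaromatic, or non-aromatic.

Aromatic

Every ring atom contributes a p orbital perpendicular to the ring (every atom in a ring double bond is sp² and brings one electron to the p orbital; each =N– nitrogen is pyridine-type (lone pair in the sp² plane, one electron in the p orbital); the boron has an empty p orbital), so the π system is cyclic and fully conjugated.
Tallying contributions gives 5 × 2 = 10 from the double-bond units + 0 from the BH atom = 10.
Since 10 = 4·2 + 2, the ring meets the 4n+2 criterion.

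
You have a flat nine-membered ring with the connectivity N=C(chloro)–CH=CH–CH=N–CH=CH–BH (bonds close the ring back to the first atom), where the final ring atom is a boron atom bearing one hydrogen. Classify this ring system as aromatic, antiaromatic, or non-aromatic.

Antiaromatic

Every ring atom contributes a p orbital perpendicular to the ring (each doubly-bonded ring atom is sp² with one p-orbital electron; each =N– nitrogen is pyridine-type (lone pair in the sp² plane, one electron in the p orbital); the boron has an empty p orbital), so the π system is cyclic and fully conjugated.
π-electron count: 4 × 2 = 8 from the double-bond units + 0 from the BH atom = 8.
A 4n π count (8, n = 2) in a planar conjugated ring means antiaromatic.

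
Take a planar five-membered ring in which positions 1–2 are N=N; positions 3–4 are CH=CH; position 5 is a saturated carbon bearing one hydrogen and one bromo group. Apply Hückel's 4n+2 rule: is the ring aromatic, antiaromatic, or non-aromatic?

Non-aromatic

The CH(bromo) carbon is saturated: that saturated carbon is sp³ and has no p orbital in the ring π system. Conjugation is not continuous around the ring.
A ring that is not fully conjugated cannot be aromatic or antiaromatic regardless of its π-electron count.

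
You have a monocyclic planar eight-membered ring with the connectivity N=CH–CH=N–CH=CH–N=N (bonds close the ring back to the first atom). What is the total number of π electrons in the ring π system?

8

The p orbitals form a continuous loop: each doubly-bonded ring atom is sp² with one p-orbital electron; each =N– nitrogen is pyridine-type (lone pair in the sp² plane, one electron in the p orbital). The ring is fully conjugated.
π-electron count: 4 × 2 = 8 from the 4 double-bond units.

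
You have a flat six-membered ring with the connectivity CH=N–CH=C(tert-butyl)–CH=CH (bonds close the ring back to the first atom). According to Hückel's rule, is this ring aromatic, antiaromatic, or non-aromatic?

Every ring atom contributes a p orbital perpendicular to the ring (the double-bond atoms are sp², each contributing one p electron; each =N– nitrogen is pyridine-type (lone pair in the sp² plane, one electron in the p orbital)), so the π system is cyclic and fully conjugated.
Counting π electrons: 3 × 2 = 6 from the 3 double-bond units.
6 = 4(1) + 2, which satisfies Hückel's 4n+2 rule.

Aromatic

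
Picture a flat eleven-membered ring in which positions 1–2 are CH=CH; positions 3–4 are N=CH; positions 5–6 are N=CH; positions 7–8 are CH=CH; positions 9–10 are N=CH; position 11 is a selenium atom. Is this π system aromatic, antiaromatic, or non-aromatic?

Check conjugation: each doubly-bonded ring atom is sp² with one p-orbital electron; the doubly-bonded nitrogens are pyridine-type — their lone pairs lie in the ring plane, leaving one electron in the p orbital; the selenium donates one lone pair from its p orbital — every position has a p orbital, so the cyclic π system is continuous.
π-electron count: 5 × 2 = 10 from the double-bond units + 2 from the Se atom = 12.
12 is a 4n count (n = 3), so the planar conjugated ring is antiaromatic.

Antiaromatic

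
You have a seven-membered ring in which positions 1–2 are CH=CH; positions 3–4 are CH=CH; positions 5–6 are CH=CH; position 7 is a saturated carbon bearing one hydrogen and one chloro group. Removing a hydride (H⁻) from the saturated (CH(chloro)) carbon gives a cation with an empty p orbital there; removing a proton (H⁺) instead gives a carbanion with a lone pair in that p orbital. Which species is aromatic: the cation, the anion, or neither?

In both ions every ring atom is sp² and contributes a p orbital, so both rings are fully conjugated.
Cation: 3 × 2 + 0 = 6 π electrons → 4(1)+2, aromatic.
Anion: 3 × 2 + 2 = 8 π electrons → 4(2), antiaromatic.

The cation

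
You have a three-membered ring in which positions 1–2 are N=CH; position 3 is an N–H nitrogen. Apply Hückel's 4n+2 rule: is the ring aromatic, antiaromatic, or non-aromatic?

Every ring atom contributes a p orbital perpendicular to the ring (each doubly-bonded ring atom is sp² with one p-orbital electron; the doubly-bonded nitrogens are pyridine-type — their lone pairs lie in the ring plane, leaving one electron in the p orbital; the pyrrole-type nitrogen donates its lone pair from the p orbital), so the π system is cyclic and fully conjugated.
Adding the contributions, 1 × 2 = 2 from the double-bond unit + 2 from the NH atom = 4.
4 = 4(1); a planar, fully conjugated 4n system is antiaromatic.

Antiaromatic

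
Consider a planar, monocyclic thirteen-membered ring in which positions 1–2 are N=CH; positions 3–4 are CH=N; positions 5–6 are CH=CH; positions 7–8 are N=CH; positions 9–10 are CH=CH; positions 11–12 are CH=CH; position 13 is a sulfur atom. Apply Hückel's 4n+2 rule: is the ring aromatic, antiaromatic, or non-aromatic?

Every ring atom contributes a p orbital perpendicular to the ring (every atom in a ring double bond is sp² and brings one electron to the p orbital; the doubly-bonded nitrogens are pyridine-type — their lone pairs lie in the ring plane, leaving one electron in the p orbital; the sulfur donates one lone pair from its p orbital), so the π system is cyclic and fully conjugated.
π-electron count: 6 × 2 = 12 from the double-bond units + 2 from the S atom = 14.
With 14 π electrons (n = 3), the Hückel 4n+2 condition holds.

Aromatic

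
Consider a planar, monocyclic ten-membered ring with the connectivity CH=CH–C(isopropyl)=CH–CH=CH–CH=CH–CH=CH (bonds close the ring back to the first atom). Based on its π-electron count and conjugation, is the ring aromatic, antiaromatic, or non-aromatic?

All ring atoms are sp² and supply a p orbital to the ring (each doubly-bonded ring atom is sp² with one p-orbital electron); the conjugation is uninterrupted.
Adding the contributions, 5 × 2 = 10 from the 5 double-bond units.
That gives a 4n+2 count (10, n = 2).

Aromatic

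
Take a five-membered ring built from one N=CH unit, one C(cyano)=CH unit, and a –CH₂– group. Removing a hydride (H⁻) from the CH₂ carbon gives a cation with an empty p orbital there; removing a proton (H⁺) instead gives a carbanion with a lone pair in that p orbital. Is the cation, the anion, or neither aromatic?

The anion

In either ion the ring is fully conjugated: every atom, including the new sp² carbon, supplies a p orbital.
Cation: 2 × 2 + 0 = 4 π electrons → 4(1), antiaromatic.
Anion: 2 × 2 + 2 = 6 π electrons → 4(1)+2, aromatic.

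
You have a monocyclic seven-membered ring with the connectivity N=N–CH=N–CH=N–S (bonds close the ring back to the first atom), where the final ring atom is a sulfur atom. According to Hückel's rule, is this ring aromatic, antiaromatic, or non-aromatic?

Antiaromatic

Check conjugation: every atom in a ring double bond is sp² and brings one electron to the p orbital; each =N– nitrogen is pyridine-type (lone pair in the sp² plane, one electron in the p orbital); the sulfur donates one lone pair from its p orbital — every position has a p orbital, so the cyclic π system is continuous.
Adding the contributions, 3 × 2 = 6 from the double-bond units + 2 from the S atom = 8.
8 = 4(2); a planar, fully conjugated 4n system is antiaromatic.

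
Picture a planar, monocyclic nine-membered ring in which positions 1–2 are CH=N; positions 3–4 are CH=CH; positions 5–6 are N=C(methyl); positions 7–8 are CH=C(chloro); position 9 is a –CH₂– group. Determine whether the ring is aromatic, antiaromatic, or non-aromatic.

At the CH2 position, the tetrahedral CH₂ carbon is sp³ and has no p orbital in the ring π system; the ring's p-orbital overlap is broken there.
Without a continuous loop of overlapping p orbitals the Hückel electron count never comes into play.

Non-aromatic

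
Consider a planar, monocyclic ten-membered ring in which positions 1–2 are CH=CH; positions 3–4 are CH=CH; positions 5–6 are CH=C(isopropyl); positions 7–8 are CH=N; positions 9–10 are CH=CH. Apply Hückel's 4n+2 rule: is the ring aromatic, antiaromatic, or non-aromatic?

The p orbitals form a continuous loop: the double-bond atoms are sp², each contributing one p electron; each sp² =N– keeps its lone pair in-plane and puts one electron into the π system. The ring is fully conjugated.
π-electron count: 5 × 2 = 10 from the 5 double-bond units.
That gives a 4n+2 count (10, n = 2).

Aromatic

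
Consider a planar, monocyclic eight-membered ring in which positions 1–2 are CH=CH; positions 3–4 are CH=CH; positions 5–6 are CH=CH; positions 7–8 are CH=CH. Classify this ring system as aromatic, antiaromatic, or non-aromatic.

Antiaromatic

All ring atoms are sp² and supply a p orbital to the ring (every atom in a ring double bond is sp² and brings one electron to the p orbital); the conjugation is uninterrupted.
Counting π electrons: 4 × 2 = 8 from the 4 double-bond units.
8 = 4(2); a planar, fully conjugated 4n system is antiaromatic.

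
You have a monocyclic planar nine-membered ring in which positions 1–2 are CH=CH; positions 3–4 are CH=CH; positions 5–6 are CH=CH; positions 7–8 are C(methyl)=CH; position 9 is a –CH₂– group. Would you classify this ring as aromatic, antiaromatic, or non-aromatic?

Non-aromatic

At the CH2 position, the tetrahedral CH₂ carbon is sp³ and has no p orbital in the ring π system; the ring's p-orbital overlap is broken there.
Without a continuous loop of overlapping p orbitals the Hückel electron count never comes into play.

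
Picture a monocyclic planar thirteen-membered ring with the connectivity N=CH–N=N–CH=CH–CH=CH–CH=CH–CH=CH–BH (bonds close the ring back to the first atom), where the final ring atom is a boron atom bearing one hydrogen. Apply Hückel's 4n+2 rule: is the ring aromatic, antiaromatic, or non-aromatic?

All ring atoms are sp² and supply a p orbital to the ring (every atom in a ring double bond is sp² and brings one electron to the p orbital; each =N– nitrogen is pyridine-type (lone pair in the sp² plane, one electron in the p orbital); the boron has an empty p orbital); the conjugation is uninterrupted.
Tallying contributions gives 6 × 2 = 12 from the double-bond units + 0 from the BH atom = 12.
12 = 4(3); a planar, fully conjugated 4n system is antiaromatic.

Antiaromatic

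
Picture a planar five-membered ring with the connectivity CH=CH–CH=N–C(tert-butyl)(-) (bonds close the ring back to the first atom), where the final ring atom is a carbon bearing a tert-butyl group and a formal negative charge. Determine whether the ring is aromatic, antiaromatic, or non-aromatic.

Aromatic

The p orbitals form a continuous loop: each doubly-bonded ring atom is sp² with one p-orbital electron; each =N– nitrogen is pyridine-type (lone pair in the sp² plane, one electron in the p orbital); the carbanion's lone pair occupies the p orbital. The ring is fully conjugated.
Counting π electrons: 2 × 2 = 4 from the double-bond units + 2 from the C(tert-butyl)(-) atom = 6.
With 6 π electrons (n = 1), the Hückel 4n+2 condition holds.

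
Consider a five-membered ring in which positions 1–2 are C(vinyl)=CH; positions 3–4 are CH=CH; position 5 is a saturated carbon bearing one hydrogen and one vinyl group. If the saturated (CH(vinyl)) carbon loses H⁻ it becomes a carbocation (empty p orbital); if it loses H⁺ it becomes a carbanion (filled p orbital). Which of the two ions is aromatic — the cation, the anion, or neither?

Once that carbon is sp², every ring atom has a p orbital and both ions are fully conjugated.
Cation: 2 × 2 + 0 = 4 π electrons → 4(1), antiaromatic.
Anion: 2 × 2 + 2 = 6 π electrons → 4(1)+2, aromatic.

The anion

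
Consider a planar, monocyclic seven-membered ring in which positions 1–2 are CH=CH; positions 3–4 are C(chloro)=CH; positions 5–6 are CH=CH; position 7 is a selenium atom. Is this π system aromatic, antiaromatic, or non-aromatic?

Antiaromatic

Check conjugation: each doubly-bonded ring atom is sp² with one p-orbital electron; the selenium donates one lone pair from its p orbital — every position has a p orbital, so the cyclic π system is continuous.
Counting π electrons: 3 × 2 = 6 from the double-bond units + 2 from the Se atom = 8.
8 = 4(2); a planar, fully conjugated 4n system is antiaromatic.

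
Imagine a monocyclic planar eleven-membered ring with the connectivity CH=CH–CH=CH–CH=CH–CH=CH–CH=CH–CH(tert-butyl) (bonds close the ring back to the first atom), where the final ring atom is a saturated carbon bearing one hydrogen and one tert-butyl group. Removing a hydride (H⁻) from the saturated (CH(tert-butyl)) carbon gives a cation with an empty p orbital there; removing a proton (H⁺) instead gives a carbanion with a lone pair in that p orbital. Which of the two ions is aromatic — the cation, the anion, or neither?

The cation

Both ions have a continuous loop of p orbitals — each ring atom is sp².
Cation: 5 × 2 + 0 = 10 π electrons → 4(2)+2, aromatic.
Anion: 5 × 2 + 2 = 12 π electrons → 4(3), antiaromatic.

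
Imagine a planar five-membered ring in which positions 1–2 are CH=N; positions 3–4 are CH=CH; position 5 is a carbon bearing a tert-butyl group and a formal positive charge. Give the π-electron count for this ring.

The p orbitals form a continuous loop: every atom in a ring double bond is sp² and brings one electron to the p orbital; the doubly-bonded nitrogens are pyridine-type — their lone pairs lie in the ring plane, leaving one electron in the p orbital; the carbocation has an empty p orbital. The ring is fully conjugated.
Adding the contributions, 2 × 2 = 4 from the double-bond units + 0 from the C(tert-butyl)(+) atom = 4.

4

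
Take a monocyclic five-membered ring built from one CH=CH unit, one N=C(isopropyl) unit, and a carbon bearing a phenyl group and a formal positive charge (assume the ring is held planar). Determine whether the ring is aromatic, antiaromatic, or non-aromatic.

Antiaromatic

Every ring atom contributes a p orbital perpendicular to the ring (the double-bond atoms are sp², each contributing one p electron; each sp² =N– keeps its lone pair in-plane and puts one electron into the π system; the carbocation has an empty p orbital), so the π system is cyclic and fully conjugated.
Tallying contributions gives 2 × 2 = 4 from the double-bond units + 0 from the C(phenyl)(+) atom = 4.
With 4 = 4·1 π electrons, Hückel's rule classifies the planar ring as antiaromatic.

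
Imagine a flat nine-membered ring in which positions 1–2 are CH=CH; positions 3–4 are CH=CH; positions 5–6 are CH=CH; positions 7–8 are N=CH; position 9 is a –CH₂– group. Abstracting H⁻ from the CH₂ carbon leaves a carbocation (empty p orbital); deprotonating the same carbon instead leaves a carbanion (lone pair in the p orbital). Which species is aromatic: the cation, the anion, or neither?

The anion

Once that carbon is sp², every ring atom has a p orbital and both ions are fully conjugated.
Cation: 4 × 2 + 0 = 8 π electrons → 4(2), antiaromatic.
Anion: 4 × 2 + 2 = 10 π electrons → 4(2)+2, aromatic.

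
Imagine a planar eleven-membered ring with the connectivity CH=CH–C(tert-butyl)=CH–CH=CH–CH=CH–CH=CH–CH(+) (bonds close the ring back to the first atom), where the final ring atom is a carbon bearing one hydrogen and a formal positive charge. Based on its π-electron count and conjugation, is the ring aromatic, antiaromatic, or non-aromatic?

Aromatic

Check conjugation: every atom in a ring double bond is sp² and brings one electron to the p orbital; the carbocation has an empty p orbital — every position has a p orbital, so the cyclic π system is continuous.
Adding the contributions, 5 × 2 = 10 from the double-bond units + 0 from the CH(+) atom = 10.
With 10 π electrons (n = 2), the Hückel 4n+2 condition holds.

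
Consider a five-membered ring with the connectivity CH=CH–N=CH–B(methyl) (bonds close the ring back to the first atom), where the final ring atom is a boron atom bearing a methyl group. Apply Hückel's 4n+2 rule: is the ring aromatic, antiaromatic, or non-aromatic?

Antiaromatic

Every ring atom contributes a p orbital perpendicular to the ring (each doubly-bonded ring atom is sp² with one p-orbital electron; each sp² =N– keeps its lone pair in-plane and puts one electron into the π system; the boron has an empty p orbital), so the π system is cyclic and fully conjugated.
Counting π electrons: 2 × 2 = 4 from the double-bond units + 0 from the B(methyl) atom = 4.
4 = 4(1); a planar, fully conjugated 4n system is antiaromatic.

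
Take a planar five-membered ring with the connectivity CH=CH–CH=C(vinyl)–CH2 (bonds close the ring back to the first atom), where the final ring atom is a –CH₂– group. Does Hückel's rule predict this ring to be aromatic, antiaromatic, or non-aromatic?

Because the tetrahedral CH₂ carbon is sp³ and has no p orbital in the ring π system at the CH2 position, the π system cannot extend all the way around the ring.
Without a continuous loop of overlapping p orbitals the Hückel electron count never comes into play.

Non-aromatic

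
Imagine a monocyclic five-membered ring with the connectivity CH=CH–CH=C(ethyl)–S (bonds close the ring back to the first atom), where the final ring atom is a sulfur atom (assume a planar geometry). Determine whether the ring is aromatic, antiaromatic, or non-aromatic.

Aromatic

The p orbitals form a continuous loop: every atom in a ring double bond is sp² and brings one electron to the p orbital; the sulfur donates one lone pair from its p orbital. The ring is fully conjugated.
Tallying contributions gives 2 × 2 = 4 from the double-bond units + 2 from the S atom = 6.
Since 6 = 4·1 + 2, the ring meets the 4n+2 criterion.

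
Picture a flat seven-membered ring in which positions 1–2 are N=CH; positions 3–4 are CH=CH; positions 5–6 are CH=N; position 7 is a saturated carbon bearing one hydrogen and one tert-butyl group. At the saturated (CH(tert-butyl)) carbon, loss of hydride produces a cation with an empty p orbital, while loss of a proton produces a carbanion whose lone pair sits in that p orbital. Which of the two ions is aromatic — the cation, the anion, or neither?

The cation

In both ions every ring atom is sp² and contributes a p orbital, so both rings are fully conjugated.
Cation: 3 × 2 + 0 = 6 π electrons → 4(1)+2, aromatic.
Anion: 3 × 2 + 2 = 8 π electrons → 4(2), antiaromatic.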